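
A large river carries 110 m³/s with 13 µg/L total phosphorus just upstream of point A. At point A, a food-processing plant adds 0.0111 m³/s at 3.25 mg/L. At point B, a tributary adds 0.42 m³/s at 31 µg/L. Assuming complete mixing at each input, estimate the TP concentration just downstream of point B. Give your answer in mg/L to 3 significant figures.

13 µg/L = 0.013 mg/L.
After input A: C = (110·0.013 + 0.0111·3.25) / 110 = 0.01333 mg/L.
31 µg/L = 0.031 mg/L.
After input B: C = (110·0.01333 + 0.42·0.031) / 110.4 = 0.01339 mg/L.

0.0134 mg/L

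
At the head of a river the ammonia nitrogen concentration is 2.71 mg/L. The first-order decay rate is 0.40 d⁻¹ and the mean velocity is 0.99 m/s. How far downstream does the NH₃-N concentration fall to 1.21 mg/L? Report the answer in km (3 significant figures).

172 km

From C = C₀·e^(−kt), t = ln(C₀/C)/k = ln(2.71/1.21)/0.40 = 0.8063/0.40 = 2.016 d.
Distance = v·t = 0.99 m/s × 1.742e+05 s = 1.724e+05 m = 172.4 km.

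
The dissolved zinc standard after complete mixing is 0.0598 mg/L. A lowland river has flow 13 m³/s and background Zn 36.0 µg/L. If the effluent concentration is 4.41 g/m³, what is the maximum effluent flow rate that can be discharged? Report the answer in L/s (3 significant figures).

36.0 µg/L = 0.036 mg/L.
Mass balance at complete mixing: C_std·(Q_w + Q_r) = Q_w·C_e + Q_r·C_b.
Rearranging, Q_w = Q_r·(C_std − C_b)/(C_e − C_std) = 13·(0.0598 − 0.036) / (4.41 − 0.0598) = 0.07112 m³/s.
= 71.12 L/s.

71.1 L/s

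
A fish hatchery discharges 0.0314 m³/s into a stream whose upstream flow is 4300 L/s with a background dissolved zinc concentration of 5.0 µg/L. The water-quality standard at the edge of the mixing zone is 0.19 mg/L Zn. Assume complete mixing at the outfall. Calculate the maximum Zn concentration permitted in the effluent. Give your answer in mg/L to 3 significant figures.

4300 L/s = 4.3 m³/s.
5.0 µg/L = 0.005 mg/L.
Mass balance: 0.19·4.331 = 0.0314·Cₑ + 4.3·0.005.
Cₑ = (0.823 − 0.0215) / 0.0314 = 25.52 mg/L.

25.5 mg/L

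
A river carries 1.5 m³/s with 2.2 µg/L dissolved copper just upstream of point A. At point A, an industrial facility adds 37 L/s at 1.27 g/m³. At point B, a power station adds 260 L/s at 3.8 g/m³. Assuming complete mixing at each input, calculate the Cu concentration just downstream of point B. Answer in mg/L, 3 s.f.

0.578 mg/L

2.2 µg/L = 0.0022 mg/L.
37 L/s = 0.037 m³/s.
After input A: C = (1.5·0.0022 + 0.037·1.27) / 1.537 = 0.03272 mg/L.
260 L/s = 0.26 m³/s.
After input B: C = (1.537·0.03272 + 0.26·3.8) / 1.797 = 0.5778 mg/L.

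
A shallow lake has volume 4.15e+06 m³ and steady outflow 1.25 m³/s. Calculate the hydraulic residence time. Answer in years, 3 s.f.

Q = 1.25 m³/s × 3.156e+07 s/yr = 3.945e+07 m³/yr.
Hydraulic residence time τ = V/Q = 4.15e+06/3.945e+07 = 0.1052 yr.

0.105 yr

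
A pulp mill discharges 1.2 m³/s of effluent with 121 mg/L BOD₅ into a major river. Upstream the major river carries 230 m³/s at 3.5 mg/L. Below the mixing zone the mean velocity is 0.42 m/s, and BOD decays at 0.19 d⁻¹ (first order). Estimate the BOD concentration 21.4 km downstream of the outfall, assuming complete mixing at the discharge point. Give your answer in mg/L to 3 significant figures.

3.67 mg/L

After complete mixing, C₀ = (1.2·121 + 230·3.5) / 231.2 = 4.11 mg/L.
Travel time t = 2.14e+04 m / 0.42 m/s = 5.095e+04 s = 0.5897 d.
C = 4.11·exp(−0.19·0.5897) = 4.11·0.894 = 3.674 mg/L.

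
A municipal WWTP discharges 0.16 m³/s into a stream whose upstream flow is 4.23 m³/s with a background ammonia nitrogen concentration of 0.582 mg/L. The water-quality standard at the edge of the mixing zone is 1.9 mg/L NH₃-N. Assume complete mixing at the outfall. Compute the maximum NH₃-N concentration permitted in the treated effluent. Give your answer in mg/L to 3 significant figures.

Mass balance: 1.9·4.39 = 0.16·Cₑ + 4.23·0.582.
Cₑ = (8.341 − 2.462) / 0.16 = 36.74 mg/L.

36.7 mg/L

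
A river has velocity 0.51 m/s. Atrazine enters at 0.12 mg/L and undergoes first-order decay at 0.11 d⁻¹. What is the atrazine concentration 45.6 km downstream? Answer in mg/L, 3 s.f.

Travel time t = 45.6 km / 0.51 m/s = 4.56e+04/0.51 = 8.941e+04 s = 1.035 d.
First-order decay: C = 0.12·exp(−0.11·1.035) = 0.12·0.8924 = 0.1071 mg/L.

0.107 mg/L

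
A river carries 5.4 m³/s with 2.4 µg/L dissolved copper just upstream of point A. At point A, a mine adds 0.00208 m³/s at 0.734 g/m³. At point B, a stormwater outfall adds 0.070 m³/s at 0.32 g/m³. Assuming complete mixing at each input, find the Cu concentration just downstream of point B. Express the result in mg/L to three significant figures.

2.4 µg/L = 0.0024 mg/L.
After input A: C = (5.4·0.0024 + 0.00208·0.734) / 5.402 = 0.002682 mg/L.
After input B: C = (5.402·0.002682 + 0.07·0.32) / 5.472 = 0.006741 mg/L.

0.00674 mg/L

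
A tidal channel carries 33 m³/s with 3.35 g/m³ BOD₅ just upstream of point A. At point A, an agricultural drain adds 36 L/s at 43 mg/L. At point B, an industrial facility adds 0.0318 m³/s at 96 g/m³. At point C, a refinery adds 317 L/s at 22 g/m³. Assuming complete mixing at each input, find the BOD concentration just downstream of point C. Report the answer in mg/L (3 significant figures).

36 L/s = 0.036 m³/s.
After input A: C = (33·3.35 + 0.036·43) / 33.04 = 3.393 mg/L.
After input B: C = (33.04·3.393 + 0.0318·96) / 33.07 = 3.482 mg/L.
317 L/s = 0.317 m³/s.
After input C: C = (33.07·3.482 + 0.317·22) / 33.38 = 3.658 mg/L.

3.66 mg/L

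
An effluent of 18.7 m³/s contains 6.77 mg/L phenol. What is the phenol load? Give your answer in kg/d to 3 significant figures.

10900 kg/d

Mass flux = Q·C = 18.7 m³/s × 6.77 g/m³ = 126.6 g/s.
= 126.6 g/s × 86.4 = 1.094e+04 kg/d.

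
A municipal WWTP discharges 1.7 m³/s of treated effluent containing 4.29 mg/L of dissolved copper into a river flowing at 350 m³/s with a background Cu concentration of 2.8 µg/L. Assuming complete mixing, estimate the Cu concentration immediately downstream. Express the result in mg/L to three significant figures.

2.8 µg/L = 0.0028 mg/L.
Flow-weighted mixing gives C = (1.7·4.29 + 350·0.0028) / (1.7 + 350) = 8.273/351.7 = 0.02352 mg/L.

0.0235 mg/L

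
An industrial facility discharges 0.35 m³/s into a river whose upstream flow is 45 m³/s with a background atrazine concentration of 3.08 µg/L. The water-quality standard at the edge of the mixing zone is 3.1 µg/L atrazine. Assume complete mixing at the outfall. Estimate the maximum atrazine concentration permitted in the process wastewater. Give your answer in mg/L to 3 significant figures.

0.00567 mg/L

3.08 µg/L = 0.00308 mg/L.
3.1 µg/L = 0.0031 mg/L.
Mass balance: 0.0031·45.35 = 0.35·Cₑ + 45·0.00308.
Cₑ = (0.1406 − 0.1386) / 0.35 = 0.005671 mg/L.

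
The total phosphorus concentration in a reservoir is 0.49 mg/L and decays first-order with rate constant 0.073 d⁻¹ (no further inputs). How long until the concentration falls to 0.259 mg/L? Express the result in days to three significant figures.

8.73 d

t = ln(C₀/C)/k = ln(0.49/0.259)/0.073 = 0.6376/0.073 = 8.734 d.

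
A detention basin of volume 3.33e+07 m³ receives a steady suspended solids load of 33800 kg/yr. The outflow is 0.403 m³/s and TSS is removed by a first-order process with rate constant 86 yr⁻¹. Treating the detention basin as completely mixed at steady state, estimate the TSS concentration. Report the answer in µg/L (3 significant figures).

Outflow Q = 0.403 m³/s × 3.156e+07 s/yr = 1.272e+07 m³/yr.
Steady-state CSTR mass balance: W = Q·C + k·V·C, so C = W/(Q + kV).
Q + kV = 1.272e+07 + 86·3.33e+07 = 2.877e+09 m³/yr.
C = 33800/2.877e+09 = 1.175e-05 kg/m³ = 0.01175 mg/L = 11.75 µg/L.

11.8 µg/L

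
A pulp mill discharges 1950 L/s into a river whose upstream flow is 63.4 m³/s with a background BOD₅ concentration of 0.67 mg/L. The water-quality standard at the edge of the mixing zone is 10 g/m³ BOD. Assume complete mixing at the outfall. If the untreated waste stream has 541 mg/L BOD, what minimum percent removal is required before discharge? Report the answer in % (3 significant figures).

42.1 %

1950 L/s = 1.95 m³/s.
Mass balance: 10·65.35 = 1.95·Cₑ + 63.4·0.67.
Cₑ = (653.5 − 42.48) / 1.95 = 313.3 mg/L.
Required removal = 1 − 313.3/541 = 42.08 %.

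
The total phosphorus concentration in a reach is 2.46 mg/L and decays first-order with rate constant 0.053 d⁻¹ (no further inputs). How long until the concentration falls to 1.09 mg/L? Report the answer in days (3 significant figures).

t = ln(C₀/C)/k = ln(2.46/1.09)/0.053 = 0.814/0.053 = 15.36 d.

15.4 d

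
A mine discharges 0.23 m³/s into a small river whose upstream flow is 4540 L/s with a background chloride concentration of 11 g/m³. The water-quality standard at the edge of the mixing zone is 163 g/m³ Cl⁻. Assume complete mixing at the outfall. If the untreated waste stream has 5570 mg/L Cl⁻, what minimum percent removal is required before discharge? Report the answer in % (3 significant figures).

43.2 %

4540 L/s = 4.54 m³/s.
Mass balance: 163·4.77 = 0.23·Cₑ + 4.54·11.
Cₑ = (777.5 − 49.94) / 0.23 = 3163 mg/L.
Required removal = 1 − 3163/5570 = 43.21 %.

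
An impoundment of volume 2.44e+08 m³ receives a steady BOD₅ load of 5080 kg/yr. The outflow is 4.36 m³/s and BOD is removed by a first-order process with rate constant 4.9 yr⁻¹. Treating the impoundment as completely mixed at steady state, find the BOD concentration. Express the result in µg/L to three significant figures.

3.81 µg/L

Outflow Q = 4.36 m³/s × 3.156e+07 s/yr = 1.376e+08 m³/yr.
Steady-state CSTR mass balance: W = Q·C + k·V·C, so C = W/(Q + kV).
Q + kV = 1.376e+08 + 4.9·2.44e+08 = 1.333e+09 m³/yr.
C = 5080/1.333e+09 = 3.81e-06 kg/m³ = 0.00381 mg/L = 3.81 µg/L.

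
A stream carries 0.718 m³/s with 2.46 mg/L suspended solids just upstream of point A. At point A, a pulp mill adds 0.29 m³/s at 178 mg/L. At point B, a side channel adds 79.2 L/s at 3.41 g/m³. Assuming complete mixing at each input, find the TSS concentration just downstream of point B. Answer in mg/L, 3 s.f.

After input A: C = (0.718·2.46 + 0.29·178) / 1.008 = 52.96 mg/L.
79.2 L/s = 0.0792 m³/s.
After input B: C = (1.008·52.96 + 0.0792·3.41) / 1.087 = 49.35 mg/L.

49.4 mg/L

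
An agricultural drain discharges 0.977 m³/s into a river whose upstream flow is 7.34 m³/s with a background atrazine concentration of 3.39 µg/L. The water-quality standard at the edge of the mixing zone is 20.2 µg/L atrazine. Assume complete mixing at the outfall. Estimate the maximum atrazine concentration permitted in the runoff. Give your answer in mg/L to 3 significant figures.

3.39 µg/L = 0.00339 mg/L.
20.2 µg/L = 0.0202 mg/L.
Mass balance: 0.0202·8.317 = 0.977·Cₑ + 7.34·0.00339.
Cₑ = (0.168 − 0.02488) / 0.977 = 0.1465 mg/L.

0.146 mg/L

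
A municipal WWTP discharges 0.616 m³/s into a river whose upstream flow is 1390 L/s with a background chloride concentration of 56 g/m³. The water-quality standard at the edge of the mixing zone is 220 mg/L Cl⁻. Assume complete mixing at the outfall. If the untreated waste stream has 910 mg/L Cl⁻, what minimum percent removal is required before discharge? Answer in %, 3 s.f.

35.2 %

1390 L/s = 1.39 m³/s.
Mass balance: 220·2.006 = 0.616·Cₑ + 1.39·56.
Cₑ = (441.3 − 77.84) / 0.616 = 590.1 mg/L.
Required removal = 1 − 590.1/910 = 35.16 %.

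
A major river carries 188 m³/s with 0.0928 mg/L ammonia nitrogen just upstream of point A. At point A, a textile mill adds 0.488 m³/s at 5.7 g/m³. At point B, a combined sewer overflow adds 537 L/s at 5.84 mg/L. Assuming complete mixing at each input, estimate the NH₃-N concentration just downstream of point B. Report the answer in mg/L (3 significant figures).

0.124 mg/L

After input A: C = (188·0.0928 + 0.488·5.7) / 188.5 = 0.1073 mg/L.
537 L/s = 0.537 m³/s.
After input B: C = (188.5·0.1073 + 0.537·5.84) / 189 = 0.1236 mg/L.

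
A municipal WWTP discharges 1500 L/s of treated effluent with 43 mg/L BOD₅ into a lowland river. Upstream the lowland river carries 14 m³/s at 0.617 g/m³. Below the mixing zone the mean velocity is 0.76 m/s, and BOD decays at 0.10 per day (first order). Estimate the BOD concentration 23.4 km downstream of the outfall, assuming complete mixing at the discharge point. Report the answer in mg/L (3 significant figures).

1500 L/s = 1.5 m³/s.
After complete mixing, C₀ = (1.5·43 + 14·0.617) / 15.5 = 4.719 mg/L.
Travel time t = 2.34e+04 m / 0.76 m/s = 3.079e+04 s = 0.3564 d.
C = 4.719·exp(−0.10·0.3564) = 4.719·0.965 = 4.553 mg/L.

4.55 mg/L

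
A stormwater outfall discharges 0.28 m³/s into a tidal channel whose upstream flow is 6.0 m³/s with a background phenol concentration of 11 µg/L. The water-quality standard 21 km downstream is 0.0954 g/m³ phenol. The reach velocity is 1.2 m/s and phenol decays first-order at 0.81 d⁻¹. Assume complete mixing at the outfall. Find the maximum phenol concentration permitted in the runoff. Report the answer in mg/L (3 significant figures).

11 µg/L = 0.011 mg/L.
Travel time to the compliance point: t = 2.1e+04/1.2 = 1.75e+04 s = 0.2025 d; decay factor exp(−0.81·0.2025) = 0.8487.
So the concentration just after mixing may be at most 0.0954/0.8487 = 0.1124 mg/L.
Mass balance: 0.1124·6.28 = 0.28·Cₑ + 6·0.011.
Cₑ = (0.7059 − 0.066) / 0.28 = 2.285 mg/L.

2.29 mg/L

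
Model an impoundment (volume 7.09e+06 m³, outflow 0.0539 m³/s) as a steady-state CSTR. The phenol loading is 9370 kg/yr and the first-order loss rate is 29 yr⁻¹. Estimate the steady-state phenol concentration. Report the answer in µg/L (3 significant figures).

Outflow Q = 0.0539 m³/s × 3.156e+07 s/yr = 1.701e+06 m³/yr.
Steady-state CSTR mass balance: W = Q·C + k·V·C, so C = W/(Q + kV).
Q + kV = 1.701e+06 + 29·7.09e+06 = 2.073e+08 m³/yr.
C = 9370/2.073e+08 = 4.52e-05 kg/m³ = 0.0452 mg/L = 45.2 µg/L.

45.2 µg/L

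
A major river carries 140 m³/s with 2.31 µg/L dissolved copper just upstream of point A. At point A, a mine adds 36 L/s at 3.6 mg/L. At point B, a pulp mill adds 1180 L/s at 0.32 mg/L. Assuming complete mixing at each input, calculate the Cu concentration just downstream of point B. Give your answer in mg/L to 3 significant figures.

0.00588 mg/L

2.31 µg/L = 0.00231 mg/L.
36 L/s = 0.036 m³/s.
After input A: C = (140·0.00231 + 0.036·3.6) / 140 = 0.003235 mg/L.
1180 L/s = 1.18 m³/s.
After input B: C = (140·0.003235 + 1.18·0.32) / 141.2 = 0.005882 mg/L.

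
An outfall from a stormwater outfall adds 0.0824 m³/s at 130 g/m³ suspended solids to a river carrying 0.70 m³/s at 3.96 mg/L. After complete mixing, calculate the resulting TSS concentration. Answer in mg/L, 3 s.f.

Flow-weighted mixing gives C = (0.0824·130 + 0.7·3.96) / (0.0824 + 0.7) = 13.48/0.7824 = 17.23 mg/L.

17.2 mg/L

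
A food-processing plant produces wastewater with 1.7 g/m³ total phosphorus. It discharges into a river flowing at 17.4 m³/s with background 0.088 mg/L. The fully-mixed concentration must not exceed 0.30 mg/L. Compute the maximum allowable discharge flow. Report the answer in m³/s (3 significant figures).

2.63 m³/s

Mass balance at complete mixing: C_std·(Q_w + Q_r) = Q_w·C_e + Q_r·C_b.
Rearranging, Q_w = Q_r·(C_std − C_b)/(C_e − C_std) = 17.4·(0.3 − 0.088) / (1.7 − 0.3) = 2.635 m³/s.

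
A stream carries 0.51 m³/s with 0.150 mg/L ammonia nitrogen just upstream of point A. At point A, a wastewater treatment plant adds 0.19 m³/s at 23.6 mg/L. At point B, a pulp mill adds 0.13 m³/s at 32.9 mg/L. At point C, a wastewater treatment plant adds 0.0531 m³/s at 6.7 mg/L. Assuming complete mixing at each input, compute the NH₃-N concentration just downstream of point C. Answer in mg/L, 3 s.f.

After input A: C = (0.51·0.15 + 0.19·23.6) / 0.7 = 6.515 mg/L.
After input B: C = (0.7·6.515 + 0.13·32.9) / 0.83 = 10.65 mg/L.
After input C: C = (0.83·10.65 + 0.0531·6.7) / 0.8831 = 10.41 mg/L.

10.4 mg/L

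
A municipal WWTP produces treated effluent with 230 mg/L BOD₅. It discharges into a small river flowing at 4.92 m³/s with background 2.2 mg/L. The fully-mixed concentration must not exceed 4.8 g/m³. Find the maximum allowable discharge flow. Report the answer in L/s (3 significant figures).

Mass balance at complete mixing: C_std·(Q_w + Q_r) = Q_w·C_e + Q_r·C_b.
Rearranging, Q_w = Q_r·(C_std − C_b)/(C_e − C_std) = 4.92·(4.8 − 2.2) / (230 − 4.8) = 0.0568 m³/s.
= 56.8 L/s.

56.8 L/s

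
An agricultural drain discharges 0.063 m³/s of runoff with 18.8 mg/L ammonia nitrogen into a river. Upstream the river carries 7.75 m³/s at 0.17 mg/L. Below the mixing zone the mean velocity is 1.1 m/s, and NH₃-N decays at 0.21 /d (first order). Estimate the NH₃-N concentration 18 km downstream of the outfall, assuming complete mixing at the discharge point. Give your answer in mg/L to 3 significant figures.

After complete mixing, C₀ = (0.063·18.8 + 7.75·0.17) / 7.813 = 0.3202 mg/L.
Travel time t = 1.8e+04 m / 1.1 m/s = 1.636e+04 s = 0.1894 d.
C = 0.3202·exp(−0.21·0.1894) = 0.3202·0.961 = 0.3077 mg/L.

0.308 mg/L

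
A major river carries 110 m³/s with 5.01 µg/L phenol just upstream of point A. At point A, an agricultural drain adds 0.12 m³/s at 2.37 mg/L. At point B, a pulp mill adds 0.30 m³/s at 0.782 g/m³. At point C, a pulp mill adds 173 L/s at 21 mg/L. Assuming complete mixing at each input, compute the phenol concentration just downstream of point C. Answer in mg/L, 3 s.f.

0.0425 mg/L

5.01 µg/L = 0.00501 mg/L.
After input A: C = (110·0.00501 + 0.12·2.37) / 110.1 = 0.007587 mg/L.
After input B: C = (110.1·0.007587 + 0.3·0.782) / 110.4 = 0.009691 mg/L.
173 L/s = 0.173 m³/s.
After input C: C = (110.4·0.009691 + 0.173·21) / 110.6 = 0.04253 mg/L.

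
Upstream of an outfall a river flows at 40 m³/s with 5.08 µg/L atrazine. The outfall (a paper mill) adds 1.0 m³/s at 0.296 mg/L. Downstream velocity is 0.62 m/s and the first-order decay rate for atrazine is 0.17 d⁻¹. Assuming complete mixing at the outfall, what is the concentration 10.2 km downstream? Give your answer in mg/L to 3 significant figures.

0.0118 mg/L

5.08 µg/L = 0.00508 mg/L.
After complete mixing, C₀ = (1·0.296 + 40·0.00508) / 41 = 0.01218 mg/L.
Travel time t = 1.02e+04 m / 0.62 m/s = 1.645e+04 s = 0.1904 d.
C = 0.01218·exp(−0.17·0.1904) = 0.01218·0.9681 = 0.01179 mg/L.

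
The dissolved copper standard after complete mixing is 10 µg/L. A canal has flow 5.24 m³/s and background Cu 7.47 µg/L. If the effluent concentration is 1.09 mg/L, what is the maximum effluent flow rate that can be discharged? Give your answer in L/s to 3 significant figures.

7.47 µg/L = 0.00747 mg/L.
10 µg/L = 0.01 mg/L.
Mass balance at complete mixing: C_std·(Q_w + Q_r) = Q_w·C_e + Q_r·C_b.
Rearranging, Q_w = Q_r·(C_std − C_b)/(C_e − C_std) = 5.24·(0.01 − 0.00747) / (1.09 − 0.01) = 0.01228 m³/s.
= 12.28 L/s.

12.3 L/s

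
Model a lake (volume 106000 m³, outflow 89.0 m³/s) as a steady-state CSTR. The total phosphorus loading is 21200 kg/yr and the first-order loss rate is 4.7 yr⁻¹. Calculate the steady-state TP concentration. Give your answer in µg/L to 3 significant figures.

Outflow Q = 89.0 m³/s × 3.156e+07 s/yr = 2.809e+09 m³/yr.
Steady-state CSTR mass balance: W = Q·C + k·V·C, so C = W/(Q + kV).
Q + kV = 2.809e+09 + 4.7·106000 = 2.809e+09 m³/yr.
C = 21200/2.809e+09 = 7.547e-06 kg/m³ = 0.007547 mg/L = 7.547 µg/L.

7.55 µg/L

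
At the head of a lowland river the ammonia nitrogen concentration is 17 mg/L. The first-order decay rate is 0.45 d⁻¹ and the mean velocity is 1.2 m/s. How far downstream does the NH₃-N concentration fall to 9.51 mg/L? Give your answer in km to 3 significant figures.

From C = C₀·e^(−kt), t = ln(C₀/C)/k = ln(17/9.51)/0.45 = 0.5809/0.45 = 1.291 d.
Distance = v·t = 1.2 m/s × 1.115e+05 s = 1.338e+05 m = 133.8 km.

134 km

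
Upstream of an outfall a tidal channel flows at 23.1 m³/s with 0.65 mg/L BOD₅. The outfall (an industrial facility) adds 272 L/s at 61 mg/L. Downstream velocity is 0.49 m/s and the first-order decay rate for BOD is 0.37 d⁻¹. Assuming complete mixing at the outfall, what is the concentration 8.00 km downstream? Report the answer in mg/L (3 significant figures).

1.26 mg/L

272 L/s = 0.272 m³/s.
After complete mixing, C₀ = (0.272·61 + 23.1·0.65) / 23.37 = 1.352 mg/L.
Travel time t = 8000 m / 0.49 m/s = 1.633e+04 s = 0.189 d.
C = 1.352·exp(−0.37·0.189) = 1.352·0.9325 = 1.261 mg/L.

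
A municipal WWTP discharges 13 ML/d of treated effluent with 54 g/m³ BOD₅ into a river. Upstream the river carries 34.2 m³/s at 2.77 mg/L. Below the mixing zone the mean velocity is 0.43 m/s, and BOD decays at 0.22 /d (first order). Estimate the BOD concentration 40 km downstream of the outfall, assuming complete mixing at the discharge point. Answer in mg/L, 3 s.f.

2.36 mg/L

13 ML/d = 0.1505 m³/s.
After complete mixing, C₀ = (0.1505·54 + 34.2·2.77) / 34.35 = 2.994 mg/L.
Travel time t = 4e+04 m / 0.43 m/s = 9.302e+04 s = 1.077 d.
C = 2.994·exp(−0.22·1.077) = 2.994·0.7891 = 2.363 mg/L.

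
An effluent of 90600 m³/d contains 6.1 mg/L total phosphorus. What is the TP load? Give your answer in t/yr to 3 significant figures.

90600 m³/d = 1.049 m³/s.
Mass flux = Q·C = 1.049 m³/s × 6.1 g/m³ = 6.397 g/s.
= 6.397 g/s × 31.56 = 201.9 t/yr.

202 t/yr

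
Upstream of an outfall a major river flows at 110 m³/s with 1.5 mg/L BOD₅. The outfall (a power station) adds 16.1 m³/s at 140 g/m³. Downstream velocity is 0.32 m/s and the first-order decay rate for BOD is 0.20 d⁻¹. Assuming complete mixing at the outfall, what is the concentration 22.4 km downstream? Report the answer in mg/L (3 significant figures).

After complete mixing, C₀ = (16.1·140 + 110·1.5) / 126.1 = 19.18 mg/L.
Travel time t = 2.24e+04 m / 0.32 m/s = 7e+04 s = 0.8102 d.
C = 19.18·exp(−0.20·0.8102) = 19.18·0.8504 = 16.31 mg/L.

16.3 mg/L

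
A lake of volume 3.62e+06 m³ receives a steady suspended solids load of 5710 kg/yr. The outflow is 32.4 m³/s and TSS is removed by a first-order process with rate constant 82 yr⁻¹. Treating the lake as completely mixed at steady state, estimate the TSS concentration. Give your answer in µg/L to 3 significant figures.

Outflow Q = 32.4 m³/s × 3.156e+07 s/yr = 1.022e+09 m³/yr.
Steady-state CSTR mass balance: W = Q·C + k·V·C, so C = W/(Q + kV).
Q + kV = 1.022e+09 + 82·3.62e+06 = 1.319e+09 m³/yr.
C = 5710/1.319e+09 = 4.328e-06 kg/m³ = 0.004328 mg/L = 4.328 µg/L.

4.33 µg/L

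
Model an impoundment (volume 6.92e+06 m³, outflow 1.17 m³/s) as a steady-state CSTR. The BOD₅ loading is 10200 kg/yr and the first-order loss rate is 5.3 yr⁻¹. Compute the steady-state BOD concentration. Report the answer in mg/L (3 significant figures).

Outflow Q = 1.17 m³/s × 3.156e+07 s/yr = 3.692e+07 m³/yr.
Steady-state CSTR mass balance: W = Q·C + k·V·C, so C = W/(Q + kV).
Q + kV = 3.692e+07 + 5.3·6.92e+06 = 7.36e+07 m³/yr.
C = 10200/7.36e+07 = 0.0001386 kg/m³ = 0.1386 mg/L.

0.139 mg/L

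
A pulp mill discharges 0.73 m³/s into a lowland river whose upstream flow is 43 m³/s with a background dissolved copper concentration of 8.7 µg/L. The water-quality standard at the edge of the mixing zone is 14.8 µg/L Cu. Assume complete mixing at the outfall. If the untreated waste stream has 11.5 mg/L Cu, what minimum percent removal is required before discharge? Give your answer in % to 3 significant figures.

96.7 %

8.7 µg/L = 0.0087 mg/L.
14.8 µg/L = 0.0148 mg/L.
Mass balance: 0.0148·43.73 = 0.73·Cₑ + 43·0.0087.
Cₑ = (0.6472 − 0.3741) / 0.73 = 0.3741 mg/L.
Required removal = 1 − 0.3741/11.5 = 96.75 %.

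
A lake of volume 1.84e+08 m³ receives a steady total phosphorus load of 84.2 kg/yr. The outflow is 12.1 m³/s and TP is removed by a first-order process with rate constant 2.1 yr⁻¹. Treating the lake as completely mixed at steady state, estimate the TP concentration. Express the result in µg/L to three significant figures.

Outflow Q = 12.1 m³/s × 3.156e+07 s/yr = 3.818e+08 m³/yr.
Steady-state CSTR mass balance: W = Q·C + k·V·C, so C = W/(Q + kV).
Q + kV = 3.818e+08 + 2.1·1.84e+08 = 7.682e+08 m³/yr.
C = 84.2/7.682e+08 = 1.096e-07 kg/m³ = 0.0001096 mg/L = 0.1096 µg/L.

0.110 µg/L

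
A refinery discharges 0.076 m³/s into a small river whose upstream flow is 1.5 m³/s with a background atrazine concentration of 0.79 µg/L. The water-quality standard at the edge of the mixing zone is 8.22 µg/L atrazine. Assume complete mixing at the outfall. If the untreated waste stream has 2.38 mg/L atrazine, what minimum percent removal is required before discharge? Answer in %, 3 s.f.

93.5 %

0.79 µg/L = 0.00079 mg/L.
8.22 µg/L = 0.00822 mg/L.
Mass balance: 0.00822·1.576 = 0.076·Cₑ + 1.5·0.00079.
Cₑ = (0.01295 − 0.001185) / 0.076 = 0.1549 mg/L.
Required removal = 1 − 0.1549/2.38 = 93.49 %.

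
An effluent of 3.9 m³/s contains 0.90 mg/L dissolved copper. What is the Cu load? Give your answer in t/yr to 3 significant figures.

111 t/yr

Mass flux = Q·C = 3.9 m³/s × 0.9 g/m³ = 3.51 g/s.
= 3.51 g/s × 31.56 = 110.8 t/yr.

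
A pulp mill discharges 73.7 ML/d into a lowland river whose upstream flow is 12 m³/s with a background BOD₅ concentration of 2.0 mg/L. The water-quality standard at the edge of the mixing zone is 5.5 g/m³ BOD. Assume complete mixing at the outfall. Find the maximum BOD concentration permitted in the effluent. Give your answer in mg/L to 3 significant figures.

54.7 mg/L

73.7 ML/d = 0.853 m³/s.
Mass balance: 5.5·12.85 = 0.853·Cₑ + 12·2.
Cₑ = (70.69 − 24) / 0.853 = 54.74 mg/L.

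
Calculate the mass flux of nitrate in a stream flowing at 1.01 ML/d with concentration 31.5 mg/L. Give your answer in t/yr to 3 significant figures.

1.01 ML/d = 0.01169 m³/s.
Mass flux = Q·C = 0.01169 m³/s × 31.5 g/m³ = 0.3682 g/s.
= 0.3682 g/s × 31.56 = 11.62 t/yr.

11.6 t/yr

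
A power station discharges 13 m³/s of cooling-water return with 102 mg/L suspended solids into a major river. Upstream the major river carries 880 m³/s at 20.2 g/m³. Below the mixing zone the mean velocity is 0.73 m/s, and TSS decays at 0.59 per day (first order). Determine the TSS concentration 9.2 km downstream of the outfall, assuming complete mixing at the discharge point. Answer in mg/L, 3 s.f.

19.6 mg/L

After complete mixing, C₀ = (13·102 + 880·20.2) / 893 = 21.39 mg/L.
Travel time t = 9200 m / 0.73 m/s = 1.26e+04 s = 0.1459 d.
C = 21.39·exp(−0.59·0.1459) = 21.39·0.9175 = 19.63 mg/L.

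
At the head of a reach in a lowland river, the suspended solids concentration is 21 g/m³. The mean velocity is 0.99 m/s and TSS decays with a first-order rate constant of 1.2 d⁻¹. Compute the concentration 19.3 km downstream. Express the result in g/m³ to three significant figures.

16.0 g/m³

Travel time t = 19.3 km / 0.99 m/s = 1.93e+04/0.99 = 1.949e+04 s = 0.2256 d.
First-order decay: C = 21·exp(−1.2·0.2256) = 21·0.7628 = 16.02 g/m³.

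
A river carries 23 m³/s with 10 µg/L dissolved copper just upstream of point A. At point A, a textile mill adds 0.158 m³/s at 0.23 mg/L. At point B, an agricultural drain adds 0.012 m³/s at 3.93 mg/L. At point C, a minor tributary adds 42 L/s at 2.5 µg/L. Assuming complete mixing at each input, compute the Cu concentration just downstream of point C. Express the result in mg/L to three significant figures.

0.0135 mg/L

10 µg/L = 0.01 mg/L.
After input A: C = (23·0.01 + 0.158·0.23) / 23.16 = 0.0115 mg/L.
After input B: C = (23.16·0.0115 + 0.012·3.93) / 23.17 = 0.01353 mg/L.
42 L/s = 0.042 m³/s.
2.5 µg/L = 0.0025 mg/L.
After input C: C = (23.17·0.01353 + 0.042·0.0025) / 23.21 = 0.01351 mg/L.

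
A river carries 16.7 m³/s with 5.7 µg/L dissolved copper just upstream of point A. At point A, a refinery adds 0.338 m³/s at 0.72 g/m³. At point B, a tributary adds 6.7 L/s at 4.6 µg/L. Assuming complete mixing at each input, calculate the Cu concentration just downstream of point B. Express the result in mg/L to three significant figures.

5.7 µg/L = 0.0057 mg/L.
After input A: C = (16.7·0.0057 + 0.338·0.72) / 17.04 = 0.01987 mg/L.
6.7 L/s = 0.0067 m³/s.
4.6 µg/L = 0.0046 mg/L.
After input B: C = (17.04·0.01987 + 0.0067·0.0046) / 17.04 = 0.01986 mg/L.

0.0199 mg/L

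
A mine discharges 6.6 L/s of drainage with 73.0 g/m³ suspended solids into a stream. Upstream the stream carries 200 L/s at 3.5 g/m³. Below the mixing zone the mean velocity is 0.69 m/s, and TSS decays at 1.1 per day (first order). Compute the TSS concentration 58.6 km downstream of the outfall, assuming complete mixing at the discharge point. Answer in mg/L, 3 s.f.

6.6 L/s = 0.0066 m³/s.
200 L/s = 0.2 m³/s.
After complete mixing, C₀ = (0.0066·73 + 0.2·3.5) / 0.2066 = 5.72 mg/L.
Travel time t = 5.86e+04 m / 0.69 m/s = 8.493e+04 s = 0.983 d.
C = 5.72·exp(−1.1·0.983) = 5.72·0.3392 = 1.94 mg/L.

1.94 mg/L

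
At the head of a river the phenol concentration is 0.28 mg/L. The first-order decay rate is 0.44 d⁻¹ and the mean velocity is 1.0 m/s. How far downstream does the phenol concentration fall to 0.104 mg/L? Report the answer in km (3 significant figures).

194 km

From C = C₀·e^(−kt), t = ln(C₀/C)/k = ln(0.28/0.104)/0.44 = 0.9904/0.44 = 2.251 d.
Distance = v·t = 1.0 m/s × 1.945e+05 s = 1.945e+05 m = 194.5 km.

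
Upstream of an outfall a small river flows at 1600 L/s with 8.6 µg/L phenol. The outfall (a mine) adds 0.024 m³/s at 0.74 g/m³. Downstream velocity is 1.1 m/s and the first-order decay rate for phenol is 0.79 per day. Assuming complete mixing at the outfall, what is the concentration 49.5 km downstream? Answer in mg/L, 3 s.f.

1600 L/s = 1.6 m³/s.
8.6 µg/L = 0.0086 mg/L.
After complete mixing, C₀ = (0.024·0.74 + 1.6·0.0086) / 1.624 = 0.01941 mg/L.
Travel time t = 4.95e+04 m / 1.1 m/s = 4.5e+04 s = 0.5208 d.
C = 0.01941·exp(−0.79·0.5208) = 0.01941·0.6627 = 0.01286 mg/L.

0.0129 mg/L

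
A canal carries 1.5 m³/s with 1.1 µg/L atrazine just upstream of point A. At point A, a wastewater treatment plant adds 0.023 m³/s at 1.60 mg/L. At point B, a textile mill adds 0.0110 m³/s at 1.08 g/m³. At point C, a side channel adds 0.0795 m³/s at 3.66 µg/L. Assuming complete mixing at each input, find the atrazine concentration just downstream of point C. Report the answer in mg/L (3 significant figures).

0.0314 mg/L

1.1 µg/L = 0.0011 mg/L.
After input A: C = (1.5·0.0011 + 0.023·1.6) / 1.523 = 0.02525 mg/L.
After input B: C = (1.523·0.02525 + 0.011·1.08) / 1.534 = 0.03281 mg/L.
3.66 µg/L = 0.00366 mg/L.
After input C: C = (1.534·0.03281 + 0.0795·0.00366) / 1.613 = 0.03137 mg/L.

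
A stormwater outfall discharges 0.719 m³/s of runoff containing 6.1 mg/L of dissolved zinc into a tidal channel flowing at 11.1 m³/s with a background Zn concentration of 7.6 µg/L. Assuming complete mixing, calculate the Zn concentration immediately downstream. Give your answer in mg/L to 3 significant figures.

0.378 mg/L

7.6 µg/L = 0.0076 mg/L.
By mass balance at complete mixing, C = (0.719·6.1 + 11.1·0.0076) / (0.719 + 11.1) = 4.47/11.82 = 0.3782 mg/L.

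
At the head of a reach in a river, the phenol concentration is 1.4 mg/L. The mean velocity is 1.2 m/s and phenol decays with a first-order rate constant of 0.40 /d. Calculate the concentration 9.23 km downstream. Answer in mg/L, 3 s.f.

1.35 mg/L

Travel time t = 9.23 km / 1.2 m/s = 9230/1.2 = 7692 s = 0.08902 d.
First-order decay: C = 1.4·exp(−0.40·0.08902) = 1.4·0.965 = 1.351 mg/L.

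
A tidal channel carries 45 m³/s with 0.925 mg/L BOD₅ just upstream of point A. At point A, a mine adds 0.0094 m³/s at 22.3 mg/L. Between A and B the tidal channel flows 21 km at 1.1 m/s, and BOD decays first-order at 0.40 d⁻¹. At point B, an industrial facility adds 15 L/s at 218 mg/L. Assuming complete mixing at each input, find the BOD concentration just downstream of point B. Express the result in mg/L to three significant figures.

0.923 mg/L

After input A: C = (45·0.925 + 0.0094·22.3) / 45.01 = 0.9295 mg/L.
Over the 21 km reach to input B (t = 1.909e+04 s = 0.221 d), decay gives C = 0.9295·exp(−0.40·0.221) = 0.8508 mg/L.
15 L/s = 0.015 m³/s.
After input B: C = (45.01·0.8508 + 0.015·218) / 45.02 = 0.9232 mg/L.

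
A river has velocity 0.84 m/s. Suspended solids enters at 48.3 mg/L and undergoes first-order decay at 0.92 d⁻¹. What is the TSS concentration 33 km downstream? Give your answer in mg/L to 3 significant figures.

31.8 mg/L

Travel time t = 33 km / 0.84 m/s = 3.3e+04/0.84 = 3.929e+04 s = 0.4547 d.
First-order decay: C = 48.3·exp(−0.92·0.4547) = 48.3·0.6582 = 31.79 mg/L.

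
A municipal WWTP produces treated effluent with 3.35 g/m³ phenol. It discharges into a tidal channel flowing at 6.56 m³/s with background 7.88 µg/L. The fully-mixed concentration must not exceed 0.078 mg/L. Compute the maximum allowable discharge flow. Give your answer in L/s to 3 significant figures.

7.88 µg/L = 0.00788 mg/L.
Mass balance at complete mixing: C_std·(Q_w + Q_r) = Q_w·C_e + Q_r·C_b.
Rearranging, Q_w = Q_r·(C_std − C_b)/(C_e − C_std) = 6.56·(0.078 − 0.00788) / (3.35 − 0.078) = 0.1406 m³/s.
= 140.6 L/s.

141 L/s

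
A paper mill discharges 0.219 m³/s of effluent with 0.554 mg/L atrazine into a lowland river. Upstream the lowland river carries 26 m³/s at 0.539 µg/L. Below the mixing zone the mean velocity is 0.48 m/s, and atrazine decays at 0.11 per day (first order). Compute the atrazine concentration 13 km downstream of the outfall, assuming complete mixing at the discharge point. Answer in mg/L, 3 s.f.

0.539 µg/L = 0.000539 mg/L.
After complete mixing, C₀ = (0.219·0.554 + 26·0.000539) / 26.22 = 0.005162 mg/L.
Travel time t = 1.3e+04 m / 0.48 m/s = 2.708e+04 s = 0.3135 d.
C = 0.005162·exp(−0.11·0.3135) = 0.005162·0.9661 = 0.004987 mg/L.

0.00499 mg/L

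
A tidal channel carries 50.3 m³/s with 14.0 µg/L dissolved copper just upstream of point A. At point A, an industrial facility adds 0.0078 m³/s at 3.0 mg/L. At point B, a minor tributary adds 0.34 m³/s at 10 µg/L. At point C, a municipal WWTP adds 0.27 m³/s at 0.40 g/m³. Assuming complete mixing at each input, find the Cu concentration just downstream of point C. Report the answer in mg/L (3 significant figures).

0.0165 mg/L

14.0 µg/L = 0.014 mg/L.
After input A: C = (50.3·0.014 + 0.0078·3) / 50.31 = 0.01446 mg/L.
10 µg/L = 0.01 mg/L.
After input B: C = (50.31·0.01446 + 0.34·0.01) / 50.65 = 0.01443 mg/L.
After input C: C = (50.65·0.01443 + 0.27·0.4) / 50.92 = 0.01648 mg/L.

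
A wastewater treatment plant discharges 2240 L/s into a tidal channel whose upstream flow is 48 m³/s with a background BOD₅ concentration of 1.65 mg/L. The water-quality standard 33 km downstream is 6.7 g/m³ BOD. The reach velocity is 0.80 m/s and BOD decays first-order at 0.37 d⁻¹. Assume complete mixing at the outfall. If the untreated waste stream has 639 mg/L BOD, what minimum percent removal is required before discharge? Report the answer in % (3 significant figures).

2240 L/s = 2.24 m³/s.
Travel time to the compliance point: t = 3.3e+04/0.80 = 4.125e+04 s = 0.4774 d; decay factor exp(−0.37·0.4774) = 0.8381.
So the concentration just after mixing may be at most 6.7/0.8381 = 7.995 mg/L.
Mass balance: 7.995·50.24 = 2.24·Cₑ + 48·1.65.
Cₑ = (401.6 − 79.2) / 2.24 = 143.9 mg/L.
Required removal = 1 − 143.9/639 = 77.47 %.

77.5 %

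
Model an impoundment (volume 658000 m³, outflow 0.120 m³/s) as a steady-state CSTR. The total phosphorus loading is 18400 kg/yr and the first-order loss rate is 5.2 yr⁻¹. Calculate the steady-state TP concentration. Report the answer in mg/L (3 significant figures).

Outflow Q = 0.120 m³/s × 3.156e+07 s/yr = 3.787e+06 m³/yr.
Steady-state CSTR mass balance: W = Q·C + k·V·C, so C = W/(Q + kV).
Q + kV = 3.787e+06 + 5.2·658000 = 7.209e+06 m³/yr.
C = 18400/7.209e+06 = 0.002553 kg/m³ = 2.553 mg/L.

2.55 mg/L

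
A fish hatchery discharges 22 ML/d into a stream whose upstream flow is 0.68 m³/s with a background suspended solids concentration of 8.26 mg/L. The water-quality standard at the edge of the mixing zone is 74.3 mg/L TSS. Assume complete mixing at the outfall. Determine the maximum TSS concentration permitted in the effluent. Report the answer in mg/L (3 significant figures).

22 ML/d = 0.2546 m³/s.
Mass balance: 74.3·0.9346 = 0.2546·Cₑ + 0.68·8.26.
Cₑ = (69.44 − 5.617) / 0.2546 = 250.7 mg/L.

251 mg/L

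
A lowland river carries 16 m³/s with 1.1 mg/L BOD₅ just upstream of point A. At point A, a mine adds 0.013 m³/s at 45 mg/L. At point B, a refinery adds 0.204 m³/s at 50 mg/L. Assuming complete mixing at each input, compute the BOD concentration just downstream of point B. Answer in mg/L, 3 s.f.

1.75 mg/L

After input A: C = (16·1.1 + 0.013·45) / 16.01 = 1.136 mg/L.
After input B: C = (16.01·1.136 + 0.204·50) / 16.22 = 1.75 mg/L.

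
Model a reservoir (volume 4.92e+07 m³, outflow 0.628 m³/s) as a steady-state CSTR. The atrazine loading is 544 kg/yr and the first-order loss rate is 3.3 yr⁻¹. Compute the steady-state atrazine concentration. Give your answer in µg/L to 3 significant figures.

Outflow Q = 0.628 m³/s × 3.156e+07 s/yr = 1.982e+07 m³/yr.
Steady-state CSTR mass balance: W = Q·C + k·V·C, so C = W/(Q + kV).
Q + kV = 1.982e+07 + 3.3·4.92e+07 = 1.822e+08 m³/yr.
C = 544/1.822e+08 = 2.986e-06 kg/m³ = 0.002986 mg/L = 2.986 µg/L.

2.99 µg/L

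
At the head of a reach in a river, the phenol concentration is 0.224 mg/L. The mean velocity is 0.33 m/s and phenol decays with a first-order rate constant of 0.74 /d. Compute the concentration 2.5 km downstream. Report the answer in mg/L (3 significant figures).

Travel time t = 2.5 km / 0.33 m/s = 2500/0.33 = 7576 s = 0.08768 d.
First-order decay: C = 0.224·exp(−0.74·0.08768) = 0.224·0.9372 = 0.2099 mg/L.

0.210 mg/L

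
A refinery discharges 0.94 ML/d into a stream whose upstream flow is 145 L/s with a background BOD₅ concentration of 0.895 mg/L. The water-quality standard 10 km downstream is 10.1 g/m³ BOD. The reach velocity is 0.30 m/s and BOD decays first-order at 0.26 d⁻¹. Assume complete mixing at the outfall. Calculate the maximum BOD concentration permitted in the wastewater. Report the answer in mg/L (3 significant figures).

0.94 ML/d = 0.01088 m³/s.
145 L/s = 0.145 m³/s.
Travel time to the compliance point: t = 1e+04/0.30 = 3.333e+04 s = 0.3858 d; decay factor exp(−0.26·0.3858) = 0.9046.
So the concentration just after mixing may be at most 10.1/0.9046 = 11.17 mg/L.
Mass balance: 11.17·0.1559 = 0.01088·Cₑ + 0.145·0.895.
Cₑ = (1.741 − 0.1298) / 0.01088 = 148 mg/L.

148 mg/L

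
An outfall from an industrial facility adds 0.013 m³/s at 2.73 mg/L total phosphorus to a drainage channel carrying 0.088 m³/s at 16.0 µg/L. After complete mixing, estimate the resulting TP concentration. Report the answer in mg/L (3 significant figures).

0.365 mg/L

16.0 µg/L = 0.016 mg/L.
Conservation of mass across the mixing zone: C = (0.013·2.73 + 0.088·0.016) / (0.013 + 0.088) = 0.0369/0.101 = 0.3653 mg/L.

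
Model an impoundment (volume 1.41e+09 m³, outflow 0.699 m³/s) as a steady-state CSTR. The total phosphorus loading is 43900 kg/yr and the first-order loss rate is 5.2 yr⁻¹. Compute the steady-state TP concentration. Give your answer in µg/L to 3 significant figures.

Outflow Q = 0.699 m³/s × 3.156e+07 s/yr = 2.206e+07 m³/yr.
Steady-state CSTR mass balance: W = Q·C + k·V·C, so C = W/(Q + kV).
Q + kV = 2.206e+07 + 5.2·1.41e+09 = 7.354e+09 m³/yr.
C = 43900/7.354e+09 = 5.969e-06 kg/m³ = 0.005969 mg/L = 5.969 µg/L.

5.97 µg/L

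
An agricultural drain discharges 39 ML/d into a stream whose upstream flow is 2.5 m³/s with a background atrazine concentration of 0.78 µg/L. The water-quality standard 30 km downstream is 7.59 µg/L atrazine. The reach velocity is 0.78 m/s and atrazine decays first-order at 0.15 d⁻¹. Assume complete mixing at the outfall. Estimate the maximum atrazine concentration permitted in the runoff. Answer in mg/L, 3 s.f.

39 ML/d = 0.4514 m³/s.
0.78 µg/L = 0.00078 mg/L.
7.59 µg/L = 0.00759 mg/L.
Travel time to the compliance point: t = 3e+04/0.78 = 3.846e+04 s = 0.4452 d; decay factor exp(−0.15·0.4452) = 0.9354.
So the concentration just after mixing may be at most 0.00759/0.9354 = 0.008114 mg/L.
Mass balance: 0.008114·2.951 = 0.4514·Cₑ + 2.5·0.00078.
Cₑ = (0.02395 − 0.00195) / 0.4514 = 0.04873 mg/L.

0.0487 mg/L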